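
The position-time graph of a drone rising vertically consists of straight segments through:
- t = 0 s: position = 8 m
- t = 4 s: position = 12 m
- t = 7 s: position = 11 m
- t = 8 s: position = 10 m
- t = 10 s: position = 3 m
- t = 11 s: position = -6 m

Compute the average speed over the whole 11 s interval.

Average speed = (total path length)/(elapsed time); on a piecewise-linear x-t graph the path length is Σ|Δx|.
0–4 s: |Δx| = |12 − 8| = 4 m
4–7 s: |Δx| = |11 − 12| = 1 m
7–8 s: |Δx| = |10 − 11| = 1 m
8–10 s: |Δx| = |3 − 10| = 7 m
10–11 s: |Δx| = |-6 − 3| = 9 m
Total path = 22 m; average speed = 22/11 = 2 m/s.

2 m/s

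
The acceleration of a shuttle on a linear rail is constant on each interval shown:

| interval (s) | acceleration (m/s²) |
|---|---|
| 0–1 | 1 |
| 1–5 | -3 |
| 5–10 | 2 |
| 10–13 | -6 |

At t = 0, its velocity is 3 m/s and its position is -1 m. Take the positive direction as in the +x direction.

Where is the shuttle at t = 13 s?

-41.5 m

On each constant-a segment, Δv = aΔt and Δx = v₀Δt + ½aΔt²; chain segment to segment.
0–1 s: v starts 3 m/s; Δx = 3·1 + ½·1·1² = 3.5 m; v ends 4 m/s.
1–5 s: v starts 4 m/s; Δx = 4·4 + ½·-3·4² = -8 m; v ends -8 m/s.
5–10 s: v starts -8 m/s; Δx = -8·5 + ½·2·5² = -15 m; v ends 2 m/s.
10–13 s: v starts 2 m/s; Δx = 2·3 + ½·-6·3² = -21 m; v ends -16 m/s.
x(13) = -1 + Σ Δx = -41.5 m.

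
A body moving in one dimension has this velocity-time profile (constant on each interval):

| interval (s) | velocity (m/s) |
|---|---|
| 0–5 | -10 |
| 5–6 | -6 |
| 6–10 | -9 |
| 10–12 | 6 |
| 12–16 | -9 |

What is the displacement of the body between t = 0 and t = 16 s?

-116 m

Net displacement equals the area under the velocity-time graph (areas below the axis count negative).
0–5 s: -10 × 5 = -50 m
5–6 s: -6 × 1 = -6 m
6–10 s: -9 × 4 = -36 m
10–12 s: 6 × 2 = 12 m
12–16 s: -9 × 4 = -36 m
Net displacement = -116 m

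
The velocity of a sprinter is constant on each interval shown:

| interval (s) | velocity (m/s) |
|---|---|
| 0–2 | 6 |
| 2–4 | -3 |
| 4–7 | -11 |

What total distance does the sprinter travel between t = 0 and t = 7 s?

Distance (not displacement) is the total path length: add the absolute areas under v-t.
0–2 s: |6| × 2 = 12 m
2–4 s: |-3| × 2 = 6 m
4–7 s: |-11| × 3 = 33 m
Total distance = 51 m

51 m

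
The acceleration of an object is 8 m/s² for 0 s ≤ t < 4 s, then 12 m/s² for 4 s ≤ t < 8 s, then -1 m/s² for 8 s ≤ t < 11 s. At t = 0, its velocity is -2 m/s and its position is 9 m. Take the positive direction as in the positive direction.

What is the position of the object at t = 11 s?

510.5 m

On each constant-a segment, Δv = aΔt and Δx = v₀Δt + ½aΔt²; chain segment to segment.
0–4 s: v starts -2 m/s; Δx = -2·4 + ½·8·4² = 56 m; v ends 30 m/s.
4–8 s: v starts 30 m/s; Δx = 30·4 + ½·12·4² = 216 m; v ends 78 m/s.
8–11 s: v starts 78 m/s; Δx = 78·3 + ½·-1·3² = 229.5 m; v ends 75 m/s.
x(11) = 9 + Σ Δx = 510.5 m.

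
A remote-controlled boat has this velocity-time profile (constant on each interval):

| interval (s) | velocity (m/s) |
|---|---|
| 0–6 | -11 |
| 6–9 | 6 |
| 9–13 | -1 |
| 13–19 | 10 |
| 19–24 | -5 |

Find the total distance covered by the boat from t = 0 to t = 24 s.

Total distance travelled is ∫|v| dt — sum the magnitudes of each area piece.
0–6 s: |-11| × 6 = 66 m
6–9 s: |6| × 3 = 18 m
9–13 s: |-1| × 4 = 4 m
13–19 s: |10| × 6 = 60 m
19–24 s: |-5| × 5 = 25 m
Total distance = 173 m

173 m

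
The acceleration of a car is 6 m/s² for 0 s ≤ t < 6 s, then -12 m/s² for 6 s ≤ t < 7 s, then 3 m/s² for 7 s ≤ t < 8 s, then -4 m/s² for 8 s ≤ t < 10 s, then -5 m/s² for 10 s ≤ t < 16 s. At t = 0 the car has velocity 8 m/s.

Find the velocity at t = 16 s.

-3 m/s

Δv equals the area under the a-t graph; then v = v₀ + Δv.
0–6 s: 6 × 6 = 36 m/s
6–7 s: -12 × 1 = -12 m/s
7–8 s: 3 × 1 = 3 m/s
8–10 s: -4 × 2 = -8 m/s
10–16 s: -5 × 6 = -30 m/s
Δv = -11 m/s, so v(16) = 8 + (-11) = -3 m/s.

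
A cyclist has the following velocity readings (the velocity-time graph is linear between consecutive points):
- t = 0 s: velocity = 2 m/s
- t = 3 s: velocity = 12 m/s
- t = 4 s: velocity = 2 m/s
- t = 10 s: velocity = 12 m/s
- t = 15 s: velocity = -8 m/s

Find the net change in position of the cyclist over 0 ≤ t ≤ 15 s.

80 m

Displacement is the signed area under the v-t curve.
0–3 s: ½(2 + 12)(3) = 21 m
3–4 s: ½(12 + 2)(1) = 7 m
4–10 s: ½(2 + 12)(6) = 42 m
10–15 s: ½(12 + -8)(5) = 10 m
Net displacement = 80 m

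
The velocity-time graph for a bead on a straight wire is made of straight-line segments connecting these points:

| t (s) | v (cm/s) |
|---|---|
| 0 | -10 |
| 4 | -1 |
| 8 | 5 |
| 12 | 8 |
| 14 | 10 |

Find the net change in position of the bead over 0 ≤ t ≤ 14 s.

Net displacement equals the area under the velocity-time graph (areas below the axis count negative).
0–4 s: ½(-10 + -1)(4) = -22 cm
4–8 s: ½(-1 + 5)(4) = 8 cm
8–12 s: ½(5 + 8)(4) = 26 cm
12–14 s: ½(8 + 10)(2) = 18 cm
Net displacement = 30 cm

30 cm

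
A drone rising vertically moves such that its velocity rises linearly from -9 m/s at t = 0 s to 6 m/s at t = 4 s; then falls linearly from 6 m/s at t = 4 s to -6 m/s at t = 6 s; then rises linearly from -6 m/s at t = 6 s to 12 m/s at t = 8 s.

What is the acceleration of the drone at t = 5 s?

Acceleration is the slope of the v-t graph on 4–6 s: (-6 − 6)/(6 − 4) = -6 m/s².

-6 m/s²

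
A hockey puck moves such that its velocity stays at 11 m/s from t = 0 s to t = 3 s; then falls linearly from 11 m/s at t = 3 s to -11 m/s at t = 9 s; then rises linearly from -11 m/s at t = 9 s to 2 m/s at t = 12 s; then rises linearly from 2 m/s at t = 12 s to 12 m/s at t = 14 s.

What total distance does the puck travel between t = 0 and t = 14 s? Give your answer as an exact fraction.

Distance (not displacement) is the total path length: add the absolute areas under v-t.
0–3 s: |11| × 3 = 33 m
3–9 s: v = 0 at t = 6 s; triangle areas 16.5 + 16.5 = 33 m
9–12 s: v = 0 at t = 150/13 s; triangle areas 363/26 + 6/13 = 375/26 m
12–14 s: |½(2 + 12)(2)| = 14 m
Total distance = 2455/26 m

2455/26 m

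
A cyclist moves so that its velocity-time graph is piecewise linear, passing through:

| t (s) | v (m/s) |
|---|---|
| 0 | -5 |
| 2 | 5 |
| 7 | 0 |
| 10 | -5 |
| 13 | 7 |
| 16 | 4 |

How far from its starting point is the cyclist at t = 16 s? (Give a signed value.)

Net displacement equals the area under the velocity-time graph (areas below the axis count negative).
0–2 s: ½(-5 + 5)(2) = 0 m
2–7 s: ½(5 + 0)(5) = 12.5 m
7–10 s: ½(0 + -5)(3) = -7.5 m
10–13 s: ½(-5 + 7)(3) = 3 m
13–16 s: ½(7 + 4)(3) = 16.5 m
Net displacement = 24.5 m

24.5 m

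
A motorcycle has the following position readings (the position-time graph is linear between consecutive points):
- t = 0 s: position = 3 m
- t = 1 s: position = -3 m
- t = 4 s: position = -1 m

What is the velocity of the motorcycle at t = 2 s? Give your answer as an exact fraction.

2/3 m/s

Velocity is the slope of the x-t graph on 1–4 s: (-1 − -3)/(4 − 1) = 2/3 m/s.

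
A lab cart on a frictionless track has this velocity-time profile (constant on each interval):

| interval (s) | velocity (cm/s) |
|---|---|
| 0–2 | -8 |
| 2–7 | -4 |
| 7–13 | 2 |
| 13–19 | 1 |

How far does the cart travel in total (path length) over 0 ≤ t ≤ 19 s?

Distance (not displacement) is the total path length: add the absolute areas under v-t.
0–2 s: |-8| × 2 = 16 cm
2–7 s: |-4| × 5 = 20 cm
7–13 s: |2| × 6 = 12 cm
13–19 s: |1| × 6 = 6 cm
Total distance = 54 cm

54 cm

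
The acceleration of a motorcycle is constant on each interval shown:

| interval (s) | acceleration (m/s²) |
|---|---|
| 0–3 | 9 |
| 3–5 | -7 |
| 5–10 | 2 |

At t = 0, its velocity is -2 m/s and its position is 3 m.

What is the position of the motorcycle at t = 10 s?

153.5 m

On each constant-a segment, Δv = aΔt and Δx = v₀Δt + ½aΔt²; chain segment to segment.
0–3 s: v starts -2 m/s; Δx = -2·3 + ½·9·3² = 34.5 m; v ends 25 m/s.
3–5 s: v starts 25 m/s; Δx = 25·2 + ½·-7·2² = 36 m; v ends 11 m/s.
5–10 s: v starts 11 m/s; Δx = 11·5 + ½·2·5² = 80 m; v ends 21 m/s.
x(10) = 3 + Σ Δx = 153.5 m.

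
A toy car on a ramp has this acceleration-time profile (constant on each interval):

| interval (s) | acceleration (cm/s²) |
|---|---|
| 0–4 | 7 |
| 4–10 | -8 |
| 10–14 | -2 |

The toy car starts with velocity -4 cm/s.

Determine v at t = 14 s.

-32 cm/s

Δv equals the area under the a-t graph; then v = v₀ + Δv.
0–4 s: 7 × 4 = 28 cm/s
4–10 s: -8 × 6 = -48 cm/s
10–14 s: -2 × 4 = -8 cm/s
Δv = -28 cm/s, so v(14) = -4 + (-28) = -32 cm/s.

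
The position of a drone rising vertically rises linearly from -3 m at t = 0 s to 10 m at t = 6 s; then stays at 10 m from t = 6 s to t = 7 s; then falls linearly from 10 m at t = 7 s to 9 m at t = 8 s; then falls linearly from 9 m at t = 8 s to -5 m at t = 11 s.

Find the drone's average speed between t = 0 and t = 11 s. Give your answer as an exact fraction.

Average speed = (total path length)/(elapsed time); on a piecewise-linear x-t graph the path length is Σ|Δx|.
0–6 s: |Δx| = |10 − -3| = 13 m
6–7 s: |Δx| = |10 − 10| = 0 m
7–8 s: |Δx| = |9 − 10| = 1 m
8–11 s: |Δx| = |-5 − 9| = 14 m
Total path = 28 m; average speed = 28/11 = 28/11 m/s.

28/11 m/s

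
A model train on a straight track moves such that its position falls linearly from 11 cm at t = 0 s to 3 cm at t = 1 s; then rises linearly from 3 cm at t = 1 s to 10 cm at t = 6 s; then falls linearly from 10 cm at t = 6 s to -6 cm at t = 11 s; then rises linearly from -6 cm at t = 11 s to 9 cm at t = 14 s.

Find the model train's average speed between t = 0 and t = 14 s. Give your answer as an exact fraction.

23/7 cm/s

Average speed = (total path length)/(elapsed time); on a piecewise-linear x-t graph the path length is Σ|Δx|.
0–1 s: |Δx| = |3 − 11| = 8 cm
1–6 s: |Δx| = |10 − 3| = 7 cm
6–11 s: |Δx| = |-6 − 10| = 16 cm
11–14 s: |Δx| = |9 − -6| = 15 cm
Total path = 46 cm; average speed = 46/14 = 23/7 cm/s.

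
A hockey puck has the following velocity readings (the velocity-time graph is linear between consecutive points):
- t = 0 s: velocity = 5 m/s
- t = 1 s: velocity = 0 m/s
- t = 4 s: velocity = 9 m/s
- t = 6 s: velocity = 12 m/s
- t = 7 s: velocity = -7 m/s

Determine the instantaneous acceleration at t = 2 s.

Acceleration is the slope of the v-t graph on 1–4 s: (9 − 0)/(4 − 1) = 3 m/s².

3 m/s²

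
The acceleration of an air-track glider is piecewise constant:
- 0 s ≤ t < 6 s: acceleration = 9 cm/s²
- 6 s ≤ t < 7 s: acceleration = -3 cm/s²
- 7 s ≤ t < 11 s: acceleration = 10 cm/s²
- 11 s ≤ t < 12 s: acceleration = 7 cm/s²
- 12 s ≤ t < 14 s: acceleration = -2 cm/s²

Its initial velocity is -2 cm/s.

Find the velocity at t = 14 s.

Δv equals the area under the a-t graph; then v = v₀ + Δv.
0–6 s: 9 × 6 = 54 cm/s
6–7 s: -3 × 1 = -3 cm/s
7–11 s: 10 × 4 = 40 cm/s
11–12 s: 7 × 1 = 7 cm/s
12–14 s: -2 × 2 = -4 cm/s
Δv = 94 cm/s, so v(14) = -2 + (94) = 92 cm/s.

92 cm/s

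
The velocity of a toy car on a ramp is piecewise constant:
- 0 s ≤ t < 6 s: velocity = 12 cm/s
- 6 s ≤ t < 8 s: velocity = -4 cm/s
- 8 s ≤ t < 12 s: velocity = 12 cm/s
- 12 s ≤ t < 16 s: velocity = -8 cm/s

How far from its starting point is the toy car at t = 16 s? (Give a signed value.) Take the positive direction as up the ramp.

Net displacement equals the area under the velocity-time graph (areas below the axis count negative).
0–6 s: 12 × 6 = 72 cm
6–8 s: -4 × 2 = -8 cm
8–12 s: 12 × 4 = 48 cm
12–16 s: -8 × 4 = -32 cm
Net displacement = 80 cm

80 cm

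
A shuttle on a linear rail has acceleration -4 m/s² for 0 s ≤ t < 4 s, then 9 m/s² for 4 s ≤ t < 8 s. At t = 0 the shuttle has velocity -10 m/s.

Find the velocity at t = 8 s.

10 m/s

Δv equals the area under the a-t graph; then v = v₀ + Δv.
0–4 s: -4 × 4 = -16 m/s
4–8 s: 9 × 4 = 36 m/s
Δv = 20 m/s, so v(8) = -10 + (20) = 10 m/s.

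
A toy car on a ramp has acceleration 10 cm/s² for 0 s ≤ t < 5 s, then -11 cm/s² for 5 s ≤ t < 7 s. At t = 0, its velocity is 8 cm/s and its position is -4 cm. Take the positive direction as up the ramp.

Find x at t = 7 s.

On each constant-a segment, Δv = aΔt and Δx = v₀Δt + ½aΔt²; chain segment to segment.
0–5 s: v starts 8 cm/s; Δx = 8·5 + ½·10·5² = 165 cm; v ends 58 cm/s.
5–7 s: v starts 58 cm/s; Δx = 58·2 + ½·-11·2² = 94 cm; v ends 36 cm/s.
x(7) = -4 + Σ Δx = 255 cm.

255 cm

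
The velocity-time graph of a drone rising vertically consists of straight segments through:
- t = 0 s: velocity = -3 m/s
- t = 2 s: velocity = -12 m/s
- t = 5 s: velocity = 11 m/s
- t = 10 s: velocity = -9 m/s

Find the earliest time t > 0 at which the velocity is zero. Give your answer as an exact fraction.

t = 82/23 s

v changes sign on 2–5 s (from -12 to 11); the graph is linear there, so v = 0 at t = 2 + (12)·(5 − 2)/(11 − -12) = 82/23 s.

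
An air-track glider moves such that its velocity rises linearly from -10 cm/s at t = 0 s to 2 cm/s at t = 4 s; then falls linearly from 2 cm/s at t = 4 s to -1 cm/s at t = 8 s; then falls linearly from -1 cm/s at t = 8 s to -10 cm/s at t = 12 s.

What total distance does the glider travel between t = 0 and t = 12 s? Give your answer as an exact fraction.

128/3 cm

Total distance travelled is ∫|v| dt — sum the magnitudes of each area piece.
0–4 s: v = 0 at t = 10/3 s; triangle areas 50/3 + 2/3 = 52/3 cm
4–8 s: v = 0 at t = 20/3 s; triangle areas 8/3 + 2/3 = 10/3 cm
8–12 s: |½(-1 + -10)(4)| = 22 cm
Total distance = 128/3 cm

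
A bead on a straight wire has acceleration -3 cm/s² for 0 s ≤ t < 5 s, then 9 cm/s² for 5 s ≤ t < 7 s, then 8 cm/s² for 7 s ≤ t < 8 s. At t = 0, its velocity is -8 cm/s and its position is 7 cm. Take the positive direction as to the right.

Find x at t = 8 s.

-99.5 cm

On each constant-a segment, Δv = aΔt and Δx = v₀Δt + ½aΔt²; chain segment to segment.
0–5 s: v starts -8 cm/s; Δx = -8·5 + ½·-3·5² = -77.5 cm; v ends -23 cm/s.
5–7 s: v starts -23 cm/s; Δx = -23·2 + ½·9·2² = -28 cm; v ends -5 cm/s.
7–8 s: v starts -5 cm/s; Δx = -5·1 + ½·8·1² = -1 cm; v ends 3 cm/s.
x(8) = 7 + Σ Δx = -99.5 cm.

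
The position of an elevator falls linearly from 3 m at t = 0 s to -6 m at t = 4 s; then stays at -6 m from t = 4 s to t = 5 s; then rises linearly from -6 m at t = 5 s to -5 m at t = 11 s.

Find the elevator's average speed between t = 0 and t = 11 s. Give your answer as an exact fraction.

Average speed = (total path length)/(elapsed time); on a piecewise-linear x-t graph the path length is Σ|Δx|.
0–4 s: |Δx| = |-6 − 3| = 9 m
4–5 s: |Δx| = |-6 − -6| = 0 m
5–11 s: |Δx| = |-5 − -6| = 1 m
Total path = 10 m; average speed = 10/11 = 10/11 m/s.

10/11 m/s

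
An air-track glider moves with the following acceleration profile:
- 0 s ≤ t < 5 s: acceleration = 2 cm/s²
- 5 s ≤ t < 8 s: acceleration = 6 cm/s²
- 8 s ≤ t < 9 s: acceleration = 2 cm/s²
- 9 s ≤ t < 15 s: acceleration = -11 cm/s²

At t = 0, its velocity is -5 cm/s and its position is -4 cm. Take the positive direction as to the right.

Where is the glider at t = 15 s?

On each constant-a segment, Δv = aΔt and Δx = v₀Δt + ½aΔt²; chain segment to segment.
0–5 s: v starts -5 cm/s; Δx = -5·5 + ½·2·5² = 0 cm; v ends 5 cm/s.
5–8 s: v starts 5 cm/s; Δx = 5·3 + ½·6·3² = 42 cm; v ends 23 cm/s.
8–9 s: v starts 23 cm/s; Δx = 23·1 + ½·2·1² = 24 cm; v ends 25 cm/s.
9–15 s: v starts 25 cm/s; Δx = 25·6 + ½·-11·6² = -48 cm; v ends -41 cm/s.
x(15) = -4 + Σ Δx = 14 cm.

14 cm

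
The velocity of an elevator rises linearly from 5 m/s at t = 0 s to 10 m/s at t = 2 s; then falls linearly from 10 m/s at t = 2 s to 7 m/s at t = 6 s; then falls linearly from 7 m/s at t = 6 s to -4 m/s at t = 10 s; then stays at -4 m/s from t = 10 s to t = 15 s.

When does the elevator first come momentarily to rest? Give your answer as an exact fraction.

t = 94/11 s

v changes sign on 6–10 s (from 7 to -4); the graph is linear there, so v = 0 at t = 6 + (-7)·(10 − 6)/(-4 − 7) = 94/11 s.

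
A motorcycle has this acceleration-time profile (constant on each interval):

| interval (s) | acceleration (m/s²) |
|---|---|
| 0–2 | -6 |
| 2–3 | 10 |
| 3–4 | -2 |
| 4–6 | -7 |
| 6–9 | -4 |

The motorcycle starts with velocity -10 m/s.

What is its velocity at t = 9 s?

Δv equals the area under the a-t graph; then v = v₀ + Δv.
0–2 s: -6 × 2 = -12 m/s
2–3 s: 10 × 1 = 10 m/s
3–4 s: -2 × 1 = -2 m/s
4–6 s: -7 × 2 = -14 m/s
6–9 s: -4 × 3 = -12 m/s
Δv = -30 m/s, so v(9) = -10 + (-30) = -40 m/s.

-40 m/s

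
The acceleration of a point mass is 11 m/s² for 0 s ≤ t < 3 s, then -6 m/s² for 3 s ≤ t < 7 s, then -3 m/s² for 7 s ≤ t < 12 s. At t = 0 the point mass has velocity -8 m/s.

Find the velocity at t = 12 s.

Δv equals the area under the a-t graph; then v = v₀ + Δv.
0–3 s: 11 × 3 = 33 m/s
3–7 s: -6 × 4 = -24 m/s
7–12 s: -3 × 5 = -15 m/s
Δv = -6 m/s, so v(12) = -8 + (-6) = -14 m/s.

-14 m/s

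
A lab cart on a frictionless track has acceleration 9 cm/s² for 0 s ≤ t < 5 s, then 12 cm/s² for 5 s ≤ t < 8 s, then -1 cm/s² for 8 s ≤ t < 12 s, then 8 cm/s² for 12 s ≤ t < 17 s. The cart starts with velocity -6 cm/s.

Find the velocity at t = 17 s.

111 cm/s

Δv equals the area under the a-t graph; then v = v₀ + Δv.
0–5 s: 9 × 5 = 45 cm/s
5–8 s: 12 × 3 = 36 cm/s
8–12 s: -1 × 4 = -4 cm/s
12–17 s: 8 × 5 = 40 cm/s
Δv = 117 cm/s, so v(17) = -6 + (117) = 111 cm/s.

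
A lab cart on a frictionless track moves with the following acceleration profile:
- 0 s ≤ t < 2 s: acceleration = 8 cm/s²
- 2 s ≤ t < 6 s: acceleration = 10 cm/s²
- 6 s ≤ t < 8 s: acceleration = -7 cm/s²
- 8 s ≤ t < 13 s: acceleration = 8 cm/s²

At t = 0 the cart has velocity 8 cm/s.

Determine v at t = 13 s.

90 cm/s

Δv equals the area under the a-t graph; then v = v₀ + Δv.
0–2 s: 8 × 2 = 16 cm/s
2–6 s: 10 × 4 = 40 cm/s
6–8 s: -7 × 2 = -14 cm/s
8–13 s: 8 × 5 = 40 cm/s
Δv = 82 cm/s, so v(13) = 8 + (82) = 90 cm/s.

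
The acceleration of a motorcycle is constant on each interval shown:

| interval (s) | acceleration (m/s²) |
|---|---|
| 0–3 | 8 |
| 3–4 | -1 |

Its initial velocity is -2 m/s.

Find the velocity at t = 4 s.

Δv equals the area under the a-t graph; then v = v₀ + Δv.
0–3 s: 8 × 3 = 24 m/s
3–4 s: -1 × 1 = -1 m/s
Δv = 23 m/s, so v(4) = -2 + (23) = 21 m/s.

21 m/s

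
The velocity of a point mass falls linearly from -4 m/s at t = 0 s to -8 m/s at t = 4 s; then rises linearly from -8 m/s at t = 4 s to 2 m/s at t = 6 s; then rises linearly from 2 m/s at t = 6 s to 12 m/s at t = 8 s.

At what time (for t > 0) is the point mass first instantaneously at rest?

t = 5.6 s

v changes sign on 4–6 s (from -8 to 2); the graph is linear there, so v = 0 at t = 4 + (8)·(6 − 4)/(2 − -8) = 5.6 s.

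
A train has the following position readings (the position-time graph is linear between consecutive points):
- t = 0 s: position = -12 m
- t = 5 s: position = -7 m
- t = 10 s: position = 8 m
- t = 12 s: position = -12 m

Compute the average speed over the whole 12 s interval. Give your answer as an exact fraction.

Average speed = (total path length)/(elapsed time); on a piecewise-linear x-t graph the path length is Σ|Δx|.
0–5 s: |Δx| = |-7 − -12| = 5 m
5–10 s: |Δx| = |8 − -7| = 15 m
10–12 s: |Δx| = |-12 − 8| = 20 m
Total path = 40 m; average speed = 40/12 = 10/3 m/s.

10/3 m/s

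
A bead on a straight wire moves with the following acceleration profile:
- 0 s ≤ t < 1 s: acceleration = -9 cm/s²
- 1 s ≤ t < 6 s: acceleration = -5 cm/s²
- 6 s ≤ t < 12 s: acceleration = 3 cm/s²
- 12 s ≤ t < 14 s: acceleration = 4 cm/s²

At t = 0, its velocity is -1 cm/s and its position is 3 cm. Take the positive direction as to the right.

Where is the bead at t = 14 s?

-297 cm

On each constant-a segment, Δv = aΔt and Δx = v₀Δt + ½aΔt²; chain segment to segment.
0–1 s: v starts -1 cm/s; Δx = -1·1 + ½·-9·1² = -5.5 cm; v ends -10 cm/s.
1–6 s: v starts -10 cm/s; Δx = -10·5 + ½·-5·5² = -112.5 cm; v ends -35 cm/s.
6–12 s: v starts -35 cm/s; Δx = -35·6 + ½·3·6² = -156 cm; v ends -17 cm/s.
12–14 s: v starts -17 cm/s; Δx = -17·2 + ½·4·2² = -26 cm; v ends -9 cm/s.
x(14) = 3 + Σ Δx = -297 cm.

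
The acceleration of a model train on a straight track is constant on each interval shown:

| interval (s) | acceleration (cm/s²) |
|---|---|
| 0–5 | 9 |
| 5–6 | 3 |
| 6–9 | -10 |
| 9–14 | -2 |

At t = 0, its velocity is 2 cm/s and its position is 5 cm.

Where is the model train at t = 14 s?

356 cm

On each constant-a segment, Δv = aΔt and Δx = v₀Δt + ½aΔt²; chain segment to segment.
0–5 s: v starts 2 cm/s; Δx = 2·5 + ½·9·5² = 122.5 cm; v ends 47 cm/s.
5–6 s: v starts 47 cm/s; Δx = 47·1 + ½·3·1² = 48.5 cm; v ends 50 cm/s.
6–9 s: v starts 50 cm/s; Δx = 50·3 + ½·-10·3² = 105 cm; v ends 20 cm/s.
9–14 s: v starts 20 cm/s; Δx = 20·5 + ½·-2·5² = 75 cm; v ends 10 cm/s.
x(14) = 5 + Σ Δx = 356 cm.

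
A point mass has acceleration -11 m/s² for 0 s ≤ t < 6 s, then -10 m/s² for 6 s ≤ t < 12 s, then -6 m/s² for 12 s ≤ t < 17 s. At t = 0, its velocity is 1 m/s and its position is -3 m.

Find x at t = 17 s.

On each constant-a segment, Δv = aΔt and Δx = v₀Δt + ½aΔt²; chain segment to segment.
0–6 s: v starts 1 m/s; Δx = 1·6 + ½·-11·6² = -192 m; v ends -65 m/s.
6–12 s: v starts -65 m/s; Δx = -65·6 + ½·-10·6² = -570 m; v ends -125 m/s.
12–17 s: v starts -125 m/s; Δx = -125·5 + ½·-6·5² = -700 m; v ends -155 m/s.
x(17) = -3 + Σ Δx = -1465 m.

-1465 m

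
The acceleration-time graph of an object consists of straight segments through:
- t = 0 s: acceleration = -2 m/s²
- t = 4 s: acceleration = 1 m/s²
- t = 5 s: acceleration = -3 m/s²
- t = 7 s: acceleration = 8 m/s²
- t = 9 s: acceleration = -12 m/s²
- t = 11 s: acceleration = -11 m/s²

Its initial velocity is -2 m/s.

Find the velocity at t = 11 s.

-27 m/s

Δv equals the area under the a-t graph; then v = v₀ + Δv.
0–4 s: ½(-2 + 1)(4) = -2 m/s
4–5 s: ½(1 + -3)(1) = -1 m/s
5–7 s: ½(-3 + 8)(2) = 5 m/s
7–9 s: ½(8 + -12)(2) = -4 m/s
9–11 s: ½(-12 + -11)(2) = -23 m/s
Δv = -25 m/s, so v(11) = -2 + (-25) = -27 m/s.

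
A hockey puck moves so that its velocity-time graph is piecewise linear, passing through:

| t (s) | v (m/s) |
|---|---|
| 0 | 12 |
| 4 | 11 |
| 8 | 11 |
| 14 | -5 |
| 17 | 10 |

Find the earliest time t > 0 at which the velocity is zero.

v changes sign on 8–14 s (from 11 to -5); the graph is linear there, so v = 0 at t = 8 + (-11)·(14 − 8)/(-5 − 11) = 12.125 s.

t = 12.125 s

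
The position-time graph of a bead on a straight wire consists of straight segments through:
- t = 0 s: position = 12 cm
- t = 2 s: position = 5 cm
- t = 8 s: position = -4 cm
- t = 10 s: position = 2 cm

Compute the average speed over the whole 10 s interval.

Average speed = (total path length)/(elapsed time); on a piecewise-linear x-t graph the path length is Σ|Δx|.
0–2 s: |Δx| = |5 − 12| = 7 cm
2–8 s: |Δx| = |-4 − 5| = 9 cm
8–10 s: |Δx| = |2 − -4| = 6 cm
Total path = 22 cm; average speed = 22/10 = 2.2 cm/s.

2.2 cm/s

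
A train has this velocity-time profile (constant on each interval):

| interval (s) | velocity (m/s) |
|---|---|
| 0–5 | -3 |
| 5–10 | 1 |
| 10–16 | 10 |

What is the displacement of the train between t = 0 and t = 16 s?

Net displacement equals the area under the velocity-time graph (areas below the axis count negative).
0–5 s: -3 × 5 = -15 m
5–10 s: 1 × 5 = 5 m
10–16 s: 10 × 6 = 60 m
Net displacement = 50 m

50 m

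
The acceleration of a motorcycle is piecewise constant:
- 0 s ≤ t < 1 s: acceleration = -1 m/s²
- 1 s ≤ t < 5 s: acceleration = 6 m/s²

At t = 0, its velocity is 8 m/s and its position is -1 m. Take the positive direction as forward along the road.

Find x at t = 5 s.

On each constant-a segment, Δv = aΔt and Δx = v₀Δt + ½aΔt²; chain segment to segment.
0–1 s: v starts 8 m/s; Δx = 8·1 + ½·-1·1² = 7.5 m; v ends 7 m/s.
1–5 s: v starts 7 m/s; Δx = 7·4 + ½·6·4² = 76 m; v ends 31 m/s.
x(5) = -1 + Σ Δx = 82.5 m.

82.5 m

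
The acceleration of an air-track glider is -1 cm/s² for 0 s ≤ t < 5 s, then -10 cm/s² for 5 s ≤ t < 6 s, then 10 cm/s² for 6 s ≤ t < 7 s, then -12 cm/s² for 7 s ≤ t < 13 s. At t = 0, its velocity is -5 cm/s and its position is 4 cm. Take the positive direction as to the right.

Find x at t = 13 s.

-339.5 cm

On each constant-a segment, Δv = aΔt and Δx = v₀Δt + ½aΔt²; chain segment to segment.
0–5 s: v starts -5 cm/s; Δx = -5·5 + ½·-1·5² = -37.5 cm; v ends -10 cm/s.
5–6 s: v starts -10 cm/s; Δx = -10·1 + ½·-10·1² = -15 cm; v ends -20 cm/s.
6–7 s: v starts -20 cm/s; Δx = -20·1 + ½·10·1² = -15 cm; v ends -10 cm/s.
7–13 s: v starts -10 cm/s; Δx = -10·6 + ½·-12·6² = -276 cm; v ends -82 cm/s.
x(13) = 4 + Σ Δx = -339.5 cm.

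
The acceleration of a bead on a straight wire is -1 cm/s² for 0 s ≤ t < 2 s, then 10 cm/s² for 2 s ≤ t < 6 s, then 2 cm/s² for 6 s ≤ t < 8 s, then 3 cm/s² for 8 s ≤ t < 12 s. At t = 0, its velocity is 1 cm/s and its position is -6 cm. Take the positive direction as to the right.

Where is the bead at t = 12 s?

On each constant-a segment, Δv = aΔt and Δx = v₀Δt + ½aΔt²; chain segment to segment.
0–2 s: v starts 1 cm/s; Δx = 1·2 + ½·-1·2² = 0 cm; v ends -1 cm/s.
2–6 s: v starts -1 cm/s; Δx = -1·4 + ½·10·4² = 76 cm; v ends 39 cm/s.
6–8 s: v starts 39 cm/s; Δx = 39·2 + ½·2·2² = 82 cm; v ends 43 cm/s.
8–12 s: v starts 43 cm/s; Δx = 43·4 + ½·3·4² = 196 cm; v ends 55 cm/s.
x(12) = -6 + Σ Δx = 348 cm.

348 cm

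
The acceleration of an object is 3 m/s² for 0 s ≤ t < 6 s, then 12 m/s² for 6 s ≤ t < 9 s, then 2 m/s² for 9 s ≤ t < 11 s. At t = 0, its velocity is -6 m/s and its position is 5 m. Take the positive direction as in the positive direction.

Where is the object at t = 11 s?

On each constant-a segment, Δv = aΔt and Δx = v₀Δt + ½aΔt²; chain segment to segment.
0–6 s: v starts -6 m/s; Δx = -6·6 + ½·3·6² = 18 m; v ends 12 m/s.
6–9 s: v starts 12 m/s; Δx = 12·3 + ½·12·3² = 90 m; v ends 48 m/s.
9–11 s: v starts 48 m/s; Δx = 48·2 + ½·2·2² = 100 m; v ends 52 m/s.
x(11) = 5 + Σ Δx = 213 m.

213 m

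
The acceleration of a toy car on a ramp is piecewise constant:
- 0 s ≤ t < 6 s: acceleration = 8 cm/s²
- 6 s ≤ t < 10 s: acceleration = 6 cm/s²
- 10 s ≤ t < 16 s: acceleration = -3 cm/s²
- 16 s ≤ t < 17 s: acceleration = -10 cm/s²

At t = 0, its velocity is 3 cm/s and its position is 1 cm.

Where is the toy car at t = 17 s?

On each constant-a segment, Δv = aΔt and Δx = v₀Δt + ½aΔt²; chain segment to segment.
0–6 s: v starts 3 cm/s; Δx = 3·6 + ½·8·6² = 162 cm; v ends 51 cm/s.
6–10 s: v starts 51 cm/s; Δx = 51·4 + ½·6·4² = 252 cm; v ends 75 cm/s.
10–16 s: v starts 75 cm/s; Δx = 75·6 + ½·-3·6² = 396 cm; v ends 57 cm/s.
16–17 s: v starts 57 cm/s; Δx = 57·1 + ½·-10·1² = 52 cm; v ends 47 cm/s.
x(17) = 1 + Σ Δx = 863 cm.

863 cm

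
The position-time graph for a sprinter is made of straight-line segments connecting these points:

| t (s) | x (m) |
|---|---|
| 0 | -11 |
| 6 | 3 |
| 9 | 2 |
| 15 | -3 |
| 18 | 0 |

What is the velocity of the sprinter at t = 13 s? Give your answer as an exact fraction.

Velocity is the slope of the x-t graph on 9–15 s: (-3 − 2)/(15 − 9) = -5/6 m/s.

-5/6 m/s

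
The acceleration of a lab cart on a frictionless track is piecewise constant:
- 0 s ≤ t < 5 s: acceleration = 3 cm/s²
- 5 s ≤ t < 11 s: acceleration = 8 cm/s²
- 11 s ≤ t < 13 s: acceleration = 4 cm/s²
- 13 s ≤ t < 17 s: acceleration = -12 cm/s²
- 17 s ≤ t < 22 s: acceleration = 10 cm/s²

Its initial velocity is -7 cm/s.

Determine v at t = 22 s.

66 cm/s

Δv equals the area under the a-t graph; then v = v₀ + Δv.
0–5 s: 3 × 5 = 15 cm/s
5–11 s: 8 × 6 = 48 cm/s
11–13 s: 4 × 2 = 8 cm/s
13–17 s: -12 × 4 = -48 cm/s
17–22 s: 10 × 5 = 50 cm/s
Δv = 73 cm/s, so v(22) = -7 + (73) = 66 cm/s.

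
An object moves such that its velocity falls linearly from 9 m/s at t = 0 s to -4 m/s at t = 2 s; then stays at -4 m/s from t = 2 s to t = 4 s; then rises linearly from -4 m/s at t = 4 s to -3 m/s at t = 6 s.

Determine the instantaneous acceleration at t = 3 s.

0 m/s²

Acceleration is the slope of the v-t graph on 2–4 s: (-4 − -4)/(4 − 2) = 0 m/s².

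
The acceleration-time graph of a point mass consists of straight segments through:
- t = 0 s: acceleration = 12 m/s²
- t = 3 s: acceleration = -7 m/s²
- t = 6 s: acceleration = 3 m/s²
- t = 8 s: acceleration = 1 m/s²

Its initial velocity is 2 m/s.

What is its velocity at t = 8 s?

7.5 m/s

Δv equals the area under the a-t graph; then v = v₀ + Δv.
0–3 s: ½(12 + -7)(3) = 7.5 m/s
3–6 s: ½(-7 + 3)(3) = -6 m/s
6–8 s: ½(3 + 1)(2) = 4 m/s
Δv = 5.5 m/s, so v(8) = 2 + (5.5) = 7.5 m/s.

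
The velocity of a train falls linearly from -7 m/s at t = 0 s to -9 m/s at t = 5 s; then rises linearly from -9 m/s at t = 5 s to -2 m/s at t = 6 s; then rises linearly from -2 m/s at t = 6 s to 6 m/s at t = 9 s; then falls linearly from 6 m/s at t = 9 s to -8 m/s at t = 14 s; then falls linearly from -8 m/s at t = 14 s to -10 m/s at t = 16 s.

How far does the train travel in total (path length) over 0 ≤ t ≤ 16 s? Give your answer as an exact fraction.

Distance (not displacement) is the total path length: add the absolute areas under v-t.
0–5 s: |½(-7 + -9)(5)| = 40 m
5–6 s: |½(-9 + -2)(1)| = 5.5 m
6–9 s: v = 0 at t = 6.75 s; triangle areas 0.75 + 6.75 = 7.5 m
9–14 s: v = 0 at t = 78/7 s; triangle areas 45/7 + 80/7 = 125/7 m
14–16 s: |½(-8 + -10)(2)| = 18 m
Total distance = 622/7 m

622/7 m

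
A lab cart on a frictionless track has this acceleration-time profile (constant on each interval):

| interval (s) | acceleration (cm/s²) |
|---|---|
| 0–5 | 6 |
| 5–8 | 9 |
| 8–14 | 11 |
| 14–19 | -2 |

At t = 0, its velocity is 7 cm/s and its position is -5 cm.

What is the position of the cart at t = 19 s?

On each constant-a segment, Δv = aΔt and Δx = v₀Δt + ½aΔt²; chain segment to segment.
0–5 s: v starts 7 cm/s; Δx = 7·5 + ½·6·5² = 110 cm; v ends 37 cm/s.
5–8 s: v starts 37 cm/s; Δx = 37·3 + ½·9·3² = 151.5 cm; v ends 64 cm/s.
8–14 s: v starts 64 cm/s; Δx = 64·6 + ½·11·6² = 582 cm; v ends 130 cm/s.
14–19 s: v starts 130 cm/s; Δx = 130·5 + ½·-2·5² = 625 cm; v ends 120 cm/s.
x(19) = -5 + Σ Δx = 1463.5 cm.

1463.5 cm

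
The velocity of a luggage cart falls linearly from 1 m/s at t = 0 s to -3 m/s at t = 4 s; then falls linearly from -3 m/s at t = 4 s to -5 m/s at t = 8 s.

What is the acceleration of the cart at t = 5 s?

Acceleration is the slope of the v-t graph on 4–8 s: (-5 − -3)/(8 − 4) = -0.5 m/s².

-0.5 m/s²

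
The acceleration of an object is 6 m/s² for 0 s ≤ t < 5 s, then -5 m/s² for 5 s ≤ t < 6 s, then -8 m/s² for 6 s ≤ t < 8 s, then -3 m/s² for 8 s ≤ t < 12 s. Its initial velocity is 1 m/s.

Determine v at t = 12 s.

-2 m/s

Δv equals the area under the a-t graph; then v = v₀ + Δv.
0–5 s: 6 × 5 = 30 m/s
5–6 s: -5 × 1 = -5 m/s
6–8 s: -8 × 2 = -16 m/s
8–12 s: -3 × 4 = -12 m/s
Δv = -3 m/s, so v(12) = 1 + (-3) = -2 m/s.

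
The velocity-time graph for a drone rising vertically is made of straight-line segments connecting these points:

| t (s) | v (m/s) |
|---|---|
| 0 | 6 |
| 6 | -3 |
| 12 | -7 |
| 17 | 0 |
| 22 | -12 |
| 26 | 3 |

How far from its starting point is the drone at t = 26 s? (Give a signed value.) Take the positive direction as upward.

Displacement is the signed area under the v-t curve.
0–6 s: ½(6 + -3)(6) = 9 m
6–12 s: ½(-3 + -7)(6) = -30 m
12–17 s: ½(-7 + 0)(5) = -17.5 m
17–22 s: ½(0 + -12)(5) = -30 m
22–26 s: ½(-12 + 3)(4) = -18 m
Net displacement = -86.5 m

-86.5 m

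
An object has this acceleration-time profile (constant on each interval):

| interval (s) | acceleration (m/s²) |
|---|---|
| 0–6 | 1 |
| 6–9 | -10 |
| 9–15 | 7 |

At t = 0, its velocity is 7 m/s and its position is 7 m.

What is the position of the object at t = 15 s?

85 m

On each constant-a segment, Δv = aΔt and Δx = v₀Δt + ½aΔt²; chain segment to segment.
0–6 s: v starts 7 m/s; Δx = 7·6 + ½·1·6² = 60 m; v ends 13 m/s.
6–9 s: v starts 13 m/s; Δx = 13·3 + ½·-10·3² = -6 m; v ends -17 m/s.
9–15 s: v starts -17 m/s; Δx = -17·6 + ½·7·6² = 24 m; v ends 25 m/s.
x(15) = 7 + Σ Δx = 85 m.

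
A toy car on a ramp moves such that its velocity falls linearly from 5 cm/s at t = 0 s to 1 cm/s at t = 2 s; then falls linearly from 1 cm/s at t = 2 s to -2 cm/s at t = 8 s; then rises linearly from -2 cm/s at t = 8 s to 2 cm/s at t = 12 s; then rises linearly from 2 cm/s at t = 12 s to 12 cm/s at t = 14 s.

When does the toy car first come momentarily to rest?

v changes sign on 2–8 s (from 1 to -2); the graph is linear there, so v = 0 at t = 2 + (-1)·(8 − 2)/(-2 − 1) = 4 s.

t = 4 s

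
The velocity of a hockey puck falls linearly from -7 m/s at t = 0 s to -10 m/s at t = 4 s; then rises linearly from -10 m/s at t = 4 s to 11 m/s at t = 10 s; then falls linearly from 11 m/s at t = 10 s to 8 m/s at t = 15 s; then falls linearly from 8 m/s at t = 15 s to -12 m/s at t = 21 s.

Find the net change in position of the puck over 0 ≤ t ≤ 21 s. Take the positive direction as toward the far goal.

4.5 m

Displacement is the signed area under the v-t curve.
0–4 s: ½(-7 + -10)(4) = -34 m
4–10 s: ½(-10 + 11)(6) = 3 m
10–15 s: ½(11 + 8)(5) = 47.5 m
15–21 s: ½(8 + -12)(6) = -12 m
Net displacement = 4.5 m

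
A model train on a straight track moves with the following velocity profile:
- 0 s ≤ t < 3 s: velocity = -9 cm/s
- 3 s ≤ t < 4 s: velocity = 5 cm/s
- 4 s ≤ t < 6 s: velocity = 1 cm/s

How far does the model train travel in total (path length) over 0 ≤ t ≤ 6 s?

Total distance travelled is ∫|v| dt — sum the magnitudes of each area piece.
0–3 s: |-9| × 3 = 27 cm
3–4 s: |5| × 1 = 5 cm
4–6 s: |1| × 2 = 2 cm
Total distance = 34 cm

34 cm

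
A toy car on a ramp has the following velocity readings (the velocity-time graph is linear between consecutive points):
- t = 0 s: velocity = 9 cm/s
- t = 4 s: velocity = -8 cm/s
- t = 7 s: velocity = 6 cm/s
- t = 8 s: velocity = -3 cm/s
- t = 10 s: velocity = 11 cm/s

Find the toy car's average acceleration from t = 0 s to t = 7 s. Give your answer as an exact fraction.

-3/7 cm/s²

Average acceleration = Δv/Δt = (6 − 9)/(7 − 0) = -3/7 cm/s².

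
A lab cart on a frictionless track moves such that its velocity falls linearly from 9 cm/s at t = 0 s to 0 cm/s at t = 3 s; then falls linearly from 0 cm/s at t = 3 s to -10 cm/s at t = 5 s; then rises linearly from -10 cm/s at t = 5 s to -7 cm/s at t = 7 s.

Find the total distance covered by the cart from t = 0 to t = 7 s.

40.5 cm

Distance (not displacement) is the total path length: add the absolute areas under v-t.
0–3 s: |½(9 + 0)(3)| = 13.5 cm
3–5 s: |½(0 + -10)(2)| = 10 cm
5–7 s: |½(-10 + -7)(2)| = 17 cm
Total distance = 40.5 cm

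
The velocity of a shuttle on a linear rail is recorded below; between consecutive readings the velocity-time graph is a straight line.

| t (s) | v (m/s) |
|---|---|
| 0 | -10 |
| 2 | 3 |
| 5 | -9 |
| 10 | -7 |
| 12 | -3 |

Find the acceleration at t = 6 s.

0.4 m/s²

Acceleration is the slope of the v-t graph on 5–10 s: (-7 − -9)/(10 − 5) = 0.4 m/s².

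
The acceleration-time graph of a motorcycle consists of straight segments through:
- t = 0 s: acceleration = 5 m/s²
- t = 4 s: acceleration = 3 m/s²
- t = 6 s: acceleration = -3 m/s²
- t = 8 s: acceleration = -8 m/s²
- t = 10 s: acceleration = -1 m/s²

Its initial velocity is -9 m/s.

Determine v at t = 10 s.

-13 m/s

Δv equals the area under the a-t graph; then v = v₀ + Δv.
0–4 s: ½(5 + 3)(4) = 16 m/s
4–6 s: ½(3 + -3)(2) = 0 m/s
6–8 s: ½(-3 + -8)(2) = -11 m/s
8–10 s: ½(-8 + -1)(2) = -9 m/s
Δv = -4 m/s, so v(10) = -9 + (-4) = -13 m/s.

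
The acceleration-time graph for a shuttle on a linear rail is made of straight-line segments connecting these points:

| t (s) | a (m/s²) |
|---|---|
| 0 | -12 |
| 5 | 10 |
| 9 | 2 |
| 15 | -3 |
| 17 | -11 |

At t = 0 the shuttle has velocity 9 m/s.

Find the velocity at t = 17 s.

Δv equals the area under the a-t graph; then v = v₀ + Δv.
0–5 s: ½(-12 + 10)(5) = -5 m/s
5–9 s: ½(10 + 2)(4) = 24 m/s
9–15 s: ½(2 + -3)(6) = -3 m/s
15–17 s: ½(-3 + -11)(2) = -14 m/s
Δv = 2 m/s, so v(17) = 9 + (2) = 11 m/s.

11 m/s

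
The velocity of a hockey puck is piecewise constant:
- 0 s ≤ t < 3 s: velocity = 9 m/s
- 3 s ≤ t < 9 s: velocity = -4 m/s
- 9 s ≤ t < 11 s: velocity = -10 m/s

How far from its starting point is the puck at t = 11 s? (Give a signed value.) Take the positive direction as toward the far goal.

-17 m

Net displacement equals the area under the velocity-time graph (areas below the axis count negative).
0–3 s: 9 × 3 = 27 m
3–9 s: -4 × 6 = -24 m
9–11 s: -10 × 2 = -20 m
Net displacement = -17 m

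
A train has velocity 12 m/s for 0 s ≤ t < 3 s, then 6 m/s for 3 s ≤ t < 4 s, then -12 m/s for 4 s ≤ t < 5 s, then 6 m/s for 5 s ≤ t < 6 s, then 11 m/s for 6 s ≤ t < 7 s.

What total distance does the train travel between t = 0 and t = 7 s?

71 m

Total distance travelled is ∫|v| dt — sum the magnitudes of each area piece.
0–3 s: |12| × 3 = 36 m
3–4 s: |6| × 1 = 6 m
4–5 s: |-12| × 1 = 12 m
5–6 s: |6| × 1 = 6 m
6–7 s: |11| × 1 = 11 m
Total distance = 71 m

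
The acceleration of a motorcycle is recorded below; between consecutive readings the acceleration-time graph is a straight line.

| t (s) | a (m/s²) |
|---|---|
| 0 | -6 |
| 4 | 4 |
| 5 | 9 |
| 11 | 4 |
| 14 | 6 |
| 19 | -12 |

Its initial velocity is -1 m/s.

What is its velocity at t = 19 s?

40.5 m/s

Δv equals the area under the a-t graph; then v = v₀ + Δv.
0–4 s: ½(-6 + 4)(4) = -4 m/s
4–5 s: ½(4 + 9)(1) = 6.5 m/s
5–11 s: ½(9 + 4)(6) = 39 m/s
11–14 s: ½(4 + 6)(3) = 15 m/s
14–19 s: ½(6 + -12)(5) = -15 m/s
Δv = 41.5 m/s, so v(19) = -1 + (41.5) = 40.5 m/s.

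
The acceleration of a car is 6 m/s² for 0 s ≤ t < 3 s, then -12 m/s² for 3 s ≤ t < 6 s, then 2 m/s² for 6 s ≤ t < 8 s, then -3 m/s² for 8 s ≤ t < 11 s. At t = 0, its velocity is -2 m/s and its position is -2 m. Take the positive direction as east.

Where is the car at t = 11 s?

On each constant-a segment, Δv = aΔt and Δx = v₀Δt + ½aΔt²; chain segment to segment.
0–3 s: v starts -2 m/s; Δx = -2·3 + ½·6·3² = 21 m; v ends 16 m/s.
3–6 s: v starts 16 m/s; Δx = 16·3 + ½·-12·3² = -6 m; v ends -20 m/s.
6–8 s: v starts -20 m/s; Δx = -20·2 + ½·2·2² = -36 m; v ends -16 m/s.
8–11 s: v starts -16 m/s; Δx = -16·3 + ½·-3·3² = -61.5 m; v ends -25 m/s.
x(11) = -2 + Σ Δx = -84.5 m.

-84.5 m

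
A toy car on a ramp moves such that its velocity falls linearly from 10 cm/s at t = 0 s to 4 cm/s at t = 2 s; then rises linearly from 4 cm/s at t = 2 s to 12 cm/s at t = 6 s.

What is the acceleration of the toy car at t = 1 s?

Acceleration is the slope of the v-t graph on 0–2 s: (4 − 10)/(2 − 0) = -3 cm/s².

-3 cm/s²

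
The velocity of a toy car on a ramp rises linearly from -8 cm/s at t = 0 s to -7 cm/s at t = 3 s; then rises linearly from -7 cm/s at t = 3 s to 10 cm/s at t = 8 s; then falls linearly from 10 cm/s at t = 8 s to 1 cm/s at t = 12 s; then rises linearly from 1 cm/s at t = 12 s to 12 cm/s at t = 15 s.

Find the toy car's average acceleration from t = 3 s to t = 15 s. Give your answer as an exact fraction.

19/12 cm/s²

Average acceleration = Δv/Δt = (12 − -7)/(15 − 3) = 19/12 cm/s².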